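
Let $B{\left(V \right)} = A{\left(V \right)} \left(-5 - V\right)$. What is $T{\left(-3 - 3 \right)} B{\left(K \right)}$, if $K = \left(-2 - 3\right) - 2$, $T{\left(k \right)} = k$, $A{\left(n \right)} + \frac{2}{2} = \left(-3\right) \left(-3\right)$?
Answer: $-96$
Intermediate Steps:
$A{\left(n \right)} = 8$ ($A{\left(n \right)} = -1 - -9 = -1 + 9 = 8$)
$K = -7$ ($K = -5 - 2 = -7$)
$B{\left(V \right)} = -40 - 8 V$ ($B{\left(V \right)} = 8 \left(-5 - V\right) = -40 - 8 V$)
$T{\left(-3 - 3 \right)} B{\left(K \right)} = \left(-3 - 3\right) \left(-40 - -56\right) = \left(-3 - 3\right) \left(-40 + 56\right) = \left(-6\right) 16 = -96$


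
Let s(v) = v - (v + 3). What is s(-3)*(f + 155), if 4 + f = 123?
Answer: -822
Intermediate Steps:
s(v) = -3 (s(v) = v - (3 + v) = v + (-3 - v) = -3)
f = 119 (f = -4 + 123 = 119)
s(-3)*(f + 155) = -3*(119 + 155) = -3*274 = -822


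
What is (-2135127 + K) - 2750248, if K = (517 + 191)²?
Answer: -4384111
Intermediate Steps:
K = 501264 (K = 708² = 501264)
(-2135127 + K) - 2750248 = (-2135127 + 501264) - 2750248 = -1633863 - 2750248 = -4384111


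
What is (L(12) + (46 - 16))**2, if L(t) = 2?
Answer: 1024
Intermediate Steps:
(L(12) + (46 - 16))**2 = (2 + (46 - 16))**2 = (2 + 30)**2 = 32**2 = 1024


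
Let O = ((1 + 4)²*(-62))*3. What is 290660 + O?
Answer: 286010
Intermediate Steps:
O = -4650 (O = (5²*(-62))*3 = (25*(-62))*3 = -1550*3 = -4650)
290660 + O = 290660 - 4650 = 286010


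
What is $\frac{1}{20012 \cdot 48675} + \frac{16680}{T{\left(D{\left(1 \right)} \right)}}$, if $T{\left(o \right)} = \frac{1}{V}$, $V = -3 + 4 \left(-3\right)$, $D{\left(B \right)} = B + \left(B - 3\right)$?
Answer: $- \frac{243715841819999}{974084100} \approx -2.502 \cdot 10^{5}$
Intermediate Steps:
$D{\left(B \right)} = -3 + 2 B$ ($D{\left(B \right)} = B + \left(-3 + B\right) = -3 + 2 B$)
$V = -15$ ($V = -3 - 12 = -15$)
$T{\left(o \right)} = - \frac{1}{15}$ ($T{\left(o \right)} = \frac{1}{-15} = - \frac{1}{15}$)
$\frac{1}{20012 \cdot 48675} + \frac{16680}{T{\left(D{\left(1 \right)} \right)}} = \frac{1}{20012 \cdot 48675} + \frac{16680}{- \frac{1}{15}} = \frac{1}{20012} \cdot \frac{1}{48675} + 16680 \left(-15\right) = \frac{1}{974084100} - 250200 = - \frac{243715841819999}{974084100}$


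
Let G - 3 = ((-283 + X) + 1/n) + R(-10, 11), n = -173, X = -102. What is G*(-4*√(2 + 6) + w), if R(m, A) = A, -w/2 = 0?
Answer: 513472*√2/173 ≈ 4197.5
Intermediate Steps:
w = 0 (w = -2*0 = 0)
G = -64184/173 (G = 3 + (((-283 - 102) + 1/(-173)) + 11) = 3 + ((-385 - 1/173) + 11) = 3 + (-66606/173 + 11) = 3 - 64703/173 = -64184/173 ≈ -371.01)
G*(-4*√(2 + 6) + w) = -64184*(-4*√(2 + 6) + 0)/173 = -64184*(-8*√2 + 0)/173 = -(-513472)*√2/173 = 513472*√2/173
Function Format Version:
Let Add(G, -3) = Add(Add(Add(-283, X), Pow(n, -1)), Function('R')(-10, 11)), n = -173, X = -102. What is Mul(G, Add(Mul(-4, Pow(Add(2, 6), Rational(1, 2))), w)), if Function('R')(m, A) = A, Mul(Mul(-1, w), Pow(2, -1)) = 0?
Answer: Mul(Rational(513472, 173), Pow(2, Rational(1, 2))) ≈ 4197.5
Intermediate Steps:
w = 0 (w = Mul(-2, 0) = 0)
G = Rational(-64184, 173) (G = Add(3, Add(Add(Add(-283, -102), Pow(-173, -1)), 11)) = Add(3, Add(Add(-385, Rational(-1, 173)), 11)) = Add(3, Add(Rational(-66606, 173), 11)) = Add(3, Rational(-64703, 173)) = Rational(-64184, 173) ≈ -371.01)
Mul(G, Add(Mul(-4, Pow(Add(2, 6), Rational(1, 2))), w)) = Mul(Rational(-64184, 173), Add(Mul(-4, Pow(Add(2, 6), Rational(1, 2))), 0)) = Mul(Rational(-64184, 173), Add(Mul(-4, Pow(8, Rational(1, 2))), 0)) = Mul(Rational(-64184, 173), Add(Mul(-4, Mul(2, Pow(2, Rational(1, 2)))), 0)) = Mul(Rational(-64184, 173), Add(Mul(-8, Pow(2, Rational(1, 2))), 0)) = Mul(Rational(-64184, 173), Mul(-8, Pow(2, Rational(1, 2)))) = Mul(Rational(513472, 173), Pow(2, Rational(1, 2)))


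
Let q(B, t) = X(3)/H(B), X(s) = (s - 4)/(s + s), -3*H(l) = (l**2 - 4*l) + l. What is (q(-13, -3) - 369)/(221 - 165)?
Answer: -21929/3328 ≈ -6.5892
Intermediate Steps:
H(l) = l - l**2/3 (H(l) = -((l**2 - 4*l) + l)/3 = -(l**2 - 3*l)/3 = l - l**2/3)
X(s) = (-4 + s)/(2*s) (X(s) = (-4 + s)/((2*s)) = (-4 + s)*(1/(2*s)) = (-4 + s)/(2*s))
q(B, t) = -1/(2*B*(3 - B)) (q(B, t) = ((1/2)*(-4 + 3)/3)/((B*(3 - B)/3)) = ((1/2)*(1/3)*(-1))*(3/(B*(3 - B))) = -1/(2*B*(3 - B)))
(q(-13, -3) - 369)/(221 - 165) = ((1/2)/(-13*(-3 - 13)) - 369)/(221 - 165) = ((1/2)*(-1/13)/(-16) - 369)/56 = ((1/2)*(-1/13)*(-1/16) - 369)*(1/56) = (1/416 - 369)*(1/56) = -153503/416*1/56 = -21929/3328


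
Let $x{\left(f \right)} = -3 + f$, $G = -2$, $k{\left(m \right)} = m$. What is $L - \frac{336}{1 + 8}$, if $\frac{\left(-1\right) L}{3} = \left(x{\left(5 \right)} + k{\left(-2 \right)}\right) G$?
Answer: $- \frac{112}{3} \approx -37.333$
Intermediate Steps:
$L = 0$ ($L = - 3 \left(\left(-3 + 5\right) - 2\right) \left(-2\right) = - 3 \left(2 - 2\right) \left(-2\right) = - 3 \cdot 0 \left(-2\right) = \left(-3\right) 0 = 0$)
$L - \frac{336}{1 + 8} = 0 - \frac{336}{1 + 8} = 0 - \frac{336}{9} = 0 - 336 \cdot \frac{1}{9} = 0 - \frac{112}{3} = - \frac{112}{3}$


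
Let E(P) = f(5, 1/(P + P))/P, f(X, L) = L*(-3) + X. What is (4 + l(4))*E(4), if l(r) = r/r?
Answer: 185/32 ≈ 5.7813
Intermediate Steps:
f(X, L) = X - 3*L (f(X, L) = -3*L + X = X - 3*L)
E(P) = (5 - 3/(2*P))/P (E(P) = (5 - 3/(P + P))/P = (5 - 3*1/(2*P))/P = (5 - 3/(2*P))/P)
l(r) = 1
(4 + l(4))*E(4) = (4 + 1)*((½)*(-3 + 10*4)/4²) = 5*((½)*(1/16)*(-3 + 40)) = 5*((½)*(1/16)*37) = 5*(37/32) = 185/32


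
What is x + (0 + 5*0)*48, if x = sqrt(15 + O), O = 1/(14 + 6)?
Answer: sqrt(1505)/10 ≈ 3.8794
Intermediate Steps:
O = 1/20 ≈ 0.050000
x = sqrt(1505)/10 (x = sqrt(15 + 1/20) = sqrt(301/20) = sqrt(1505)/10 ≈ 3.8794)
x + (0 + 5*0)*48 = sqrt(1505)/10 + (0 + 5*0)*48 = sqrt(1505)/10 + (0 + 0)*48 = sqrt(1505)/10 + 0*48 = sqrt(1505)/10 + 0 = sqrt(1505)/10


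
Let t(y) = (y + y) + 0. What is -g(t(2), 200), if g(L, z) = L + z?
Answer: -204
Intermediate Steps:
t(y) = 2*y (t(y) = 2*y + 0 = 2*y)
-g(t(2), 200) = -(2*2 + 200) = -(4 + 200) = -1*204 = -204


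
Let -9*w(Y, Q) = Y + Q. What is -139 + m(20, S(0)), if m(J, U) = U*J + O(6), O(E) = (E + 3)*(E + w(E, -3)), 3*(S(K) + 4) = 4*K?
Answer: -168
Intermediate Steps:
w(Y, Q) = -Q/9 - Y/9 (w(Y, Q) = -(Y + Q)/9 = -(Q + Y)/9 = -Q/9 - Y/9)
S(K) = -4 + 4*K/3 (S(K) = -4 + (4*K)/3 = -4 + 4*K/3)
O(E) = (3 + E)*(1/3 + 8*E/9) (O(E) = (E + 3)*(E + (-1/9*(-3) - E/9)) = (3 + E)*(E + (1/3 - E/9)) = (3 + E)*(1/3 + 8*E/9))
m(J, U) = 51 + J*U (m(J, U) = U*J + (1 + 3*6 + (8/9)*6**2) = J*U + (1 + 18 + (8/9)*36) = J*U + (1 + 18 + 32) = J*U + 51 = 51 + J*U)
-139 + m(20, S(0)) = -139 + (51 + 20*(-4 + (4/3)*0)) = -139 + (51 + 20*(-4 + 0)) = -139 + (51 + 20*(-4)) = -139 + (51 - 80) = -139 - 29 = -168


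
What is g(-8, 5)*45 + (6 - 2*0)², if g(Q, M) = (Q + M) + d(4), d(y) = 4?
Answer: 81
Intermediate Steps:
g(Q, M) = 4 + M + Q (g(Q, M) = (Q + M) + 4 = (M + Q) + 4 = 4 + M + Q)
g(-8, 5)*45 + (6 - 2*0)² = (4 + 5 - 8)*45 + (6 - 2*0)² = 1*45 + (6 + 0)² = 45 + 6² = 45 + 36 = 81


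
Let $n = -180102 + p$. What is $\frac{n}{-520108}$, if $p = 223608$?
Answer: $- \frac{21753}{260054} \approx -0.083648$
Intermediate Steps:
$n = 43506$ ($n = -180102 + 223608 = 43506$)
$\frac{n}{-520108} = \frac{43506}{-520108} = 43506 \left(- \frac{1}{520108}\right) = - \frac{21753}{260054}$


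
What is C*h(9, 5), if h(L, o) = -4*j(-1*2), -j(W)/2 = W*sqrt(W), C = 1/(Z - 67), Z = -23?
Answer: 8*I*sqrt(2)/45 ≈ 0.25142*I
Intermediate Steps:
C = -1/90 (C = 1/(-23 - 67) = 1/(-90) = -1/90 ≈ -0.011111)
j(W) = -2*W**(3/2) (j(W) = -2*W*sqrt(W) = -2*W**(3/2))
h(L, o) = -16*I*sqrt(2) (h(L, o) = -(-8)*(-1*2)**(3/2) = -(-8)*(-2)**(3/2) = -(-8)*(-2*I*sqrt(2)) = -16*I*sqrt(2))
C*h(9, 5) = -(-8)*I*sqrt(2)/45 = 8*I*sqrt(2)/45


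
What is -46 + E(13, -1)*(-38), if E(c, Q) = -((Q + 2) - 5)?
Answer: -198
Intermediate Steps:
E(c, Q) = 3 - Q (E(c, Q) = -((2 + Q) - 5) = -(-3 + Q) = 3 - Q)
-46 + E(13, -1)*(-38) = -46 + (3 - 1*(-1))*(-38) = -46 + (3 + 1)*(-38) = -46 + 4*(-38) = -46 - 152 = -198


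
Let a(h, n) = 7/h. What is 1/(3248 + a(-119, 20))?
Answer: 17/55215 ≈ 0.00030789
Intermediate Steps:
1/(3248 + a(-119, 20)) = 1/(3248 + 7/(-119)) = 1/(3248 + 7*(-1/119)) = 1/(3248 - 1/17) = 1/(55215/17) = 17/55215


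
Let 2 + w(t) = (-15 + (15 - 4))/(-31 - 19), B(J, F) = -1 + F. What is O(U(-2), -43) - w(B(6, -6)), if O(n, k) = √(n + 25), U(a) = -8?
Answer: 48/25 + √17 ≈ 6.0431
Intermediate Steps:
O(n, k) = √(25 + n)
w(t) = -48/25 (w(t) = -2 + (-15 + (15 - 4))/(-31 - 19) = -2 + (-15 + 11)/(-50) = -2 - 4*(-1/50) = -2 + 2/25 = -48/25)
O(U(-2), -43) - w(B(6, -6)) = √(25 - 8) - 1*(-48/25) = √17 + 48/25 = 48/25 + √17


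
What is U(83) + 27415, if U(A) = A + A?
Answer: 27581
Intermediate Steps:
U(A) = 2*A
U(83) + 27415 = 2*83 + 27415 = 166 + 27415 = 27581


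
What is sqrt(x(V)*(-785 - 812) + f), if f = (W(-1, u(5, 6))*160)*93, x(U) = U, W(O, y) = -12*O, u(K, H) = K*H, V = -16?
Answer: 4*sqrt(12757) ≈ 451.79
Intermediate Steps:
u(K, H) = H*K
f = 178560 (f = (-12*(-1)*160)*93 = (12*160)*93 = 1920*93 = 178560)
sqrt(x(V)*(-785 - 812) + f) = sqrt(-16*(-785 - 812) + 178560) = sqrt(-16*(-1597) + 178560) = sqrt(25552 + 178560) = sqrt(204112) = 4*sqrt(12757)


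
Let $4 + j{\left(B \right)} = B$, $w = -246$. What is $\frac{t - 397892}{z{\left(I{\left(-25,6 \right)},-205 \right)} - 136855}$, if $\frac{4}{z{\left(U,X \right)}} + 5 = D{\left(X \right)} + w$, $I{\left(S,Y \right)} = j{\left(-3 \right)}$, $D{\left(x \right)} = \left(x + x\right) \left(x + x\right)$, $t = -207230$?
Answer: $\frac{101569122578}{22970974891} \approx 4.4216$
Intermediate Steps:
$D{\left(x \right)} = 4 x^{2}$ ($D{\left(x \right)} = 2 x 2 x = 4 x^{2}$)
$j{\left(B \right)} = -4 + B$
$I{\left(S,Y \right)} = -7$ ($I{\left(S,Y \right)} = -4 - 3 = -7$)
$z{\left(U,X \right)} = \frac{4}{-251 + 4 X^{2}}$ ($z{\left(U,X \right)} = \frac{4}{-5 + \left(4 X^{2} - 246\right)} = \frac{4}{-5 + \left(-246 + 4 X^{2}\right)} = \frac{4}{-251 + 4 X^{2}}$)
$\frac{t - 397892}{z{\left(I{\left(-25,6 \right)},-205 \right)} - 136855} = \frac{-207230 - 397892}{\frac{4}{-251 + 4 \left(-205\right)^{2}} - 136855} = - \frac{605122}{\frac{4}{-251 + 4 \cdot 42025} - 136855} = - \frac{605122}{\frac{4}{-251 + 168100} - 136855} = - \frac{605122}{\frac{4}{167849} - 136855} = - \frac{605122}{- \frac{22970974891}{167849}} = \left(-605122\right) \left(- \frac{167849}{22970974891}\right) = \frac{101569122578}{22970974891}$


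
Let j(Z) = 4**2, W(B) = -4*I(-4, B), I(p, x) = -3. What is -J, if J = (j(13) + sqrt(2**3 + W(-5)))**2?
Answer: -276 - 64*sqrt(5) ≈ -419.11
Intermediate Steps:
W(B) = 12 (W(B) = -4*(-3) = 12)
j(Z) = 16
J = (16 + 2*sqrt(5))**2 (J = (16 + sqrt(2**3 + 12))**2 = (16 + sqrt(8 + 12))**2 = (16 + sqrt(20))**2 = (16 + 2*sqrt(5))**2 ≈ 419.11)
-J = -(276 + 64*sqrt(5)) = -276 - 64*sqrt(5)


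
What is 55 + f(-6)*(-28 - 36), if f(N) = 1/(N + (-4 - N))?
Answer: 71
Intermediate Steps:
f(N) = -¼ (f(N) = 1/(-4) = -¼)
55 + f(-6)*(-28 - 36) = 55 - (-28 - 36)/4 = 55 - ¼*(-64) = 55 + 16 = 71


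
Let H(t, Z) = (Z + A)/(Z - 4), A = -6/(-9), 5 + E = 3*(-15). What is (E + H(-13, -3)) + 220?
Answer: 511/3 ≈ 170.33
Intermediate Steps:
E = -50 (E = -5 + 3*(-15) = -5 - 45 = -50)
A = 2/3 (A = -6*(-1/9) = 2/3 ≈ 0.66667)
H(t, Z) = (2/3 + Z)/(-4 + Z) (H(t, Z) = (Z + 2/3)/(Z - 4) = (2/3 + Z)/(-4 + Z))
(E + H(-13, -3)) + 220 = (-50 + (2/3 - 3)/(-4 - 3)) + 220 = (-50 - 7/3/(-7)) + 220 = (-50 - 1/7*(-7/3)) + 220 = (-50 + 1/3) + 220 = -149/3 + 220 = 511/3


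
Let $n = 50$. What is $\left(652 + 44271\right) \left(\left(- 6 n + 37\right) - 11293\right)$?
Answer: $-519130188$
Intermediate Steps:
$\left(652 + 44271\right) \left(\left(- 6 n + 37\right) - 11293\right) = \left(652 + 44271\right) \left(\left(\left(-6\right) 50 + 37\right) - 11293\right) = 44923 \left(\left(-300 + 37\right) - 11293\right) = 44923 \left(-263 - 11293\right) = 44923 \left(-11556\right) = -519130188$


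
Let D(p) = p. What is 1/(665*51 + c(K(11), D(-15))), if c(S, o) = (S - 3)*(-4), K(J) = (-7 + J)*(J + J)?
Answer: 1/33575 ≈ 2.9784e-5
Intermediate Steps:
K(J) = 2*J*(-7 + J) (K(J) = (-7 + J)*(2*J) = 2*J*(-7 + J))
c(S, o) = 12 - 4*S (c(S, o) = (-3 + S)*(-4) = 12 - 4*S)
1/(665*51 + c(K(11), D(-15))) = 1/(665*51 + (12 - 8*11*(-7 + 11))) = 1/(33915 + (12 - 8*11*4)) = 1/(33915 + (12 - 4*88)) = 1/(33915 + (12 - 352)) = 1/(33915 - 340) = 1/33575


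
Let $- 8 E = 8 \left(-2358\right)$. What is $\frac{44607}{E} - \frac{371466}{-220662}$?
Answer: $\frac{198499753}{9635574} \approx 20.601$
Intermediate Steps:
$E = 2358$ ($E = - \frac{8 \left(-2358\right)}{8} = \left(- \frac{1}{8}\right) \left(-18864\right) = 2358$)
$\frac{44607}{E} - \frac{371466}{-220662} = \frac{44607}{2358} - \frac{371466}{-220662} = 44607 \cdot \frac{1}{2358} - - \frac{20637}{12259} = \frac{14869}{786} + \frac{20637}{12259} = \frac{198499753}{9635574}$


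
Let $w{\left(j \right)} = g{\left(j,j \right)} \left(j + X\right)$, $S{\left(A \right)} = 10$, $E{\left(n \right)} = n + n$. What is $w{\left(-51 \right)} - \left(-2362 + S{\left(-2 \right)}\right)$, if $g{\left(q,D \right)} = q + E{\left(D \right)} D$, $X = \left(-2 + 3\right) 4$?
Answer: $-239745$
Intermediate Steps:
$E{\left(n \right)} = 2 n$
$X = 4$ ($X = 1 \cdot 4 = 4$)
$g{\left(q,D \right)} = q + 2 D^{2}$ ($g{\left(q,D \right)} = q + 2 D D = q + 2 D^{2}$)
$w{\left(j \right)} = \left(4 + j\right) \left(j + 2 j^{2}\right)$ ($w{\left(j \right)} = \left(j + 2 j^{2}\right) \left(j + 4\right) = \left(j + 2 j^{2}\right) \left(4 + j\right) = \left(4 + j\right) \left(j + 2 j^{2}\right)$)
$w{\left(-51 \right)} - \left(-2362 + S{\left(-2 \right)}\right) = - 51 \left(1 + 2 \left(-51\right)\right) \left(4 - 51\right) - \left(-2362 + 10\right) = \left(-51\right) \left(1 - 102\right) \left(-47\right) - -2352 = \left(-51\right) \left(-101\right) \left(-47\right) + 2352 = -242097 + 2352 = -239745$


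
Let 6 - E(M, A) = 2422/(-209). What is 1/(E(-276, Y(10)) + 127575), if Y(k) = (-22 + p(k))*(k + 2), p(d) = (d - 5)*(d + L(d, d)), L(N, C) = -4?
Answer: 209/26666851 ≈ 7.8374e-6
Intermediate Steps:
p(d) = (-5 + d)*(-4 + d) (p(d) = (d - 5)*(d - 4) = (-5 + d)*(-4 + d))
Y(k) = (2 + k)*(-2 + k**2 - 9*k) (Y(k) = (-22 + (20 + k**2 - 9*k))*(k + 2) = (-2 + k**2 - 9*k)*(2 + k) = (2 + k)*(-2 + k**2 - 9*k))
E(M, A) = 3676/209 (E(M, A) = 6 - 2422/(-209) = 6 - 2422*(-1)/209 = 6 - 1*(-2422/209) = 6 + 2422/209 = 3676/209)
1/(E(-276, Y(10)) + 127575) = 1/(3676/209 + 127575) = 1/(26666851/209) = 209/26666851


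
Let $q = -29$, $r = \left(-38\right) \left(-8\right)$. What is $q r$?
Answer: $-8816$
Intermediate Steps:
$r = 304$
$q r = \left(-29\right) 304 = -8816$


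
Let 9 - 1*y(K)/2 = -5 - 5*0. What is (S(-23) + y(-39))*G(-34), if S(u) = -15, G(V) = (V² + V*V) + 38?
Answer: 30550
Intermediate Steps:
y(K) = 28 (y(K) = 18 - 2*(-5 - 5*0) = 18 - 2*(-5 + 0) = 18 - 2*(-5) = 18 + 10 = 28)
G(V) = 38 + 2*V² (G(V) = (V² + V²) + 38 = 2*V² + 38 = 38 + 2*V²)
(S(-23) + y(-39))*G(-34) = (-15 + 28)*(38 + 2*(-34)²) = 13*(38 + 2*1156) = 13*(38 + 2312) = 13*2350 = 30550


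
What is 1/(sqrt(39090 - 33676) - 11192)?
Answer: -5596/62627725 - sqrt(5414)/125255450 ≈ -8.9941e-5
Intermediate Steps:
1/(sqrt(39090 - 33676) - 11192) = 1/(sqrt(5414) - 11192) = 1/(-11192 + sqrt(5414))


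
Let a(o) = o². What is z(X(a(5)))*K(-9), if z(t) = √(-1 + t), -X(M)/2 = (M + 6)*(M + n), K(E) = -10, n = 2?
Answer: -50*I*√67 ≈ -409.27*I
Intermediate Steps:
X(M) = -2*(2 + M)*(6 + M) (X(M) = -2*(M + 6)*(M + 2) = -2*(6 + M)*(2 + M) = -2*(2 + M)*(6 + M))
z(X(a(5)))*K(-9) = √(-1 + (-24 - 16*5² - 2*(5²)²))*(-10) = √(-1 + (-24 - 16*25 - 2*25²))*(-10) = √(-1 + (-24 - 400 - 2*625))*(-10) = √(-1 + (-24 - 400 - 1250))*(-10) = √(-1 - 1674)*(-10) = √(-1675)*(-10) = (5*I*√67)*(-10) = -50*I*√67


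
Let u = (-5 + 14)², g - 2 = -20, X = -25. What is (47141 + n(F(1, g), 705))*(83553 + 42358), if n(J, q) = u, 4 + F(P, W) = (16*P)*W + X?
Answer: 5945769242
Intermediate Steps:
g = -18 (g = 2 - 20 = -18)
u = 81 (u = 9² = 81)
F(P, W) = -29 + 16*P*W (F(P, W) = -4 + ((16*P)*W - 25) = -4 + (16*P*W - 25) = -4 + (-25 + 16*P*W) = -29 + 16*P*W)
n(J, q) = 81
(47141 + n(F(1, g), 705))*(83553 + 42358) = (47141 + 81)*(83553 + 42358) = 47222*125911 = 5945769242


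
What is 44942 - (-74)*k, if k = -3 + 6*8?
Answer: 48272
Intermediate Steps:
k = 45 (k = -3 + 48 = 45)
44942 - (-74)*k = 44942 - (-74)*45 = 44942 - 1*(-3330) = 44942 + 3330 = 48272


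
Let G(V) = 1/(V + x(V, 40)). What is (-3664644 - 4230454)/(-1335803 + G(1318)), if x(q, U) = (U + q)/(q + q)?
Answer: 13720124989694/2321362459491 ≈ 5.9104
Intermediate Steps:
x(q, U) = (U + q)/(2*q) (x(q, U) = (U + q)/((2*q)) = (U + q)*(1/(2*q)) = (U + q)/(2*q))
G(V) = 1/(V + (40 + V)/(2*V))
(-3664644 - 4230454)/(-1335803 + G(1318)) = (-3664644 - 4230454)/(-1335803 + 2*1318/(40 + 1318 + 2*1318²)) = -7895098/(-1335803 + 2*1318/(40 + 1318 + 2*1737124)) = -7895098/(-1335803 + 2*1318/(40 + 1318 + 3474248)) = -7895098/(-1335803 + 2*1318/3475606) = -7895098/(-1335803 + 2*1318*(1/3475606)) = -7895098/(-1335803 + 1318/1737803) = -7895098/(-2321362459491/1737803) = -7895098*(-1737803/2321362459491) = 13720124989694/2321362459491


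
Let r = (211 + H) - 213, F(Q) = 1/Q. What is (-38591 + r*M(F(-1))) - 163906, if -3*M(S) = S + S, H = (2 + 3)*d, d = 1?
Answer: -202495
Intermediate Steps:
F(Q) = 1/Q
H = 5 (H = (2 + 3)*1 = 5*1 = 5)
M(S) = -2*S/3 (M(S) = -(S + S)/3 = -2*S/3)
r = 3 (r = (211 + 5) - 213 = 216 - 213 = 3)
(-38591 + r*M(F(-1))) - 163906 = (-38591 + 3*(-⅔/(-1))) - 163906 = (-38591 + 3*(-⅔*(-1))) - 163906 = (-38591 + 3*(⅔)) - 163906 = (-38591 + 2) - 163906 = -38589 - 163906 = -202495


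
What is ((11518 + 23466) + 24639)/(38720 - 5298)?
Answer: 59623/33422 ≈ 1.7839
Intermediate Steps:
((11518 + 23466) + 24639)/(38720 - 5298) = (34984 + 24639)/33422 = 59623*(1/33422) = 59623/33422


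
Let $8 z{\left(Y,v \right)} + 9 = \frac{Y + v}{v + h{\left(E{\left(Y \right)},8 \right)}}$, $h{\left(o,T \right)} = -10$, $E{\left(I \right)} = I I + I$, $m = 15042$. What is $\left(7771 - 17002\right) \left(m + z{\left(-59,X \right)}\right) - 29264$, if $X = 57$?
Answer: $- \frac{52215696041}{376} \approx -1.3887 \cdot 10^{8}$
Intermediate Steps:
$E{\left(I \right)} = I + I^{2}$ ($E{\left(I \right)} = I^{2} + I = I + I^{2}$)
$z{\left(Y,v \right)} = - \frac{9}{8} + \frac{Y + v}{8 \left(-10 + v\right)}$ ($z{\left(Y,v \right)} = - \frac{9}{8} + \frac{\left(Y + v\right) \frac{1}{v - 10}}{8} = - \frac{9}{8} + \frac{\left(Y + v\right) \frac{1}{-10 + v}}{8} = - \frac{9}{8} + \frac{\frac{1}{-10 + v} \left(Y + v\right)}{8} = - \frac{9}{8} + \frac{Y + v}{8 \left(-10 + v\right)}$)
$\left(7771 - 17002\right) \left(m + z{\left(-59,X \right)}\right) - 29264 = \left(7771 - 17002\right) \left(15042 + \frac{90 - 59 - 456}{8 \left(-10 + 57\right)}\right) - 29264 = - 9231 \left(15042 + \frac{90 - 59 - 456}{8 \cdot 47}\right) - 29264 = - 9231 \left(15042 + \frac{1}{8} \cdot \frac{1}{47} \left(-425\right)\right) - 29264 = - 9231 \left(15042 - \frac{425}{376}\right) - 29264 = \left(-9231\right) \frac{5655367}{376} - 29264 = - \frac{52204692777}{376} - 29264 = - \frac{52215696041}{376}$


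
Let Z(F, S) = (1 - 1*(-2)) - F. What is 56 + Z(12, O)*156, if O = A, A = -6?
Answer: -1348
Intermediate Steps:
O = -6
Z(F, S) = 3 - F (Z(F, S) = (1 + 2) - F = 3 - F)
56 + Z(12, O)*156 = 56 + (3 - 1*12)*156 = 56 + (3 - 12)*156 = 56 - 9*156 = 56 - 1404 = -1348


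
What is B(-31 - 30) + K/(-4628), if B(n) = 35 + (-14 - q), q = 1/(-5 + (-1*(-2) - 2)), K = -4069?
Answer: 39301/1780 ≈ 22.079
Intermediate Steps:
q = -⅕ (q = 1/(-5 + (2 - 2)) = 1/(-5 + 0) = 1/(-5) = -⅕ ≈ -0.20000)
B(n) = 106/5 (B(n) = 35 + (-14 - 1*(-⅕)) = 35 + (-14 + ⅕) = 35 - 69/5 = 106/5)
B(-31 - 30) + K/(-4628) = 106/5 - 4069/(-4628) = 106/5 - 4069*(-1/4628) = 106/5 + 313/356 = 39301/1780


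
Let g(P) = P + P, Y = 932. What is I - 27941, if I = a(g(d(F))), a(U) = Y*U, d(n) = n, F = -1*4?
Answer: -35397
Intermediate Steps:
F = -4
g(P) = 2*P
a(U) = 932*U
I = -7456 (I = 932*(2*(-4)) = 932*(-8) = -7456)
I - 27941 = -7456 - 27941 = -35397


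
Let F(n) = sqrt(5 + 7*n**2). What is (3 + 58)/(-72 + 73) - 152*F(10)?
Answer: 61 - 152*sqrt(705) ≈ -3974.9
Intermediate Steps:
(3 + 58)/(-72 + 73) - 152*F(10) = (3 + 58)/(-72 + 73) - 152*sqrt(5 + 7*10**2) = 61/1 - 152*sqrt(5 + 7*100) = 61*1 - 152*sqrt(5 + 700) = 61 - 152*sqrt(705)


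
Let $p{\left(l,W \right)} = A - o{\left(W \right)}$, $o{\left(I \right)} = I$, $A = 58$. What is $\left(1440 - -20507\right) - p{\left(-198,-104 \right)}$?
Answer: $21785$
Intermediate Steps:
$p{\left(l,W \right)} = 58 - W$
$\left(1440 - -20507\right) - p{\left(-198,-104 \right)} = \left(1440 - -20507\right) - \left(58 - -104\right) = \left(1440 + 20507\right) - \left(58 + 104\right) = 21947 - 162 = 21785$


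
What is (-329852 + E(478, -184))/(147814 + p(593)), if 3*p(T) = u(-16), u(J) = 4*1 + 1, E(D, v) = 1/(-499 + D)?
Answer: -6926893/3104129 ≈ -2.2315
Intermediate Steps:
u(J) = 5 (u(J) = 4 + 1 = 5)
p(T) = 5/3 (p(T) = (⅓)*5 = 5/3)
(-329852 + E(478, -184))/(147814 + p(593)) = (-329852 + 1/(-499 + 478))/(147814 + 5/3) = (-329852 + 1/(-21))/(443447/3) = (-329852 - 1/21)*(3/443447) = -6926893/21*3/443447 = -6926893/3104129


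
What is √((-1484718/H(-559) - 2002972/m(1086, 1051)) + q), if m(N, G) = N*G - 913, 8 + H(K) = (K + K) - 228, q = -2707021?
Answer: I*√1613107474337414984701038/772100221 ≈ 1645.0*I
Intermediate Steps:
H(K) = -236 + 2*K (H(K) = -8 + ((K + K) - 228) = -8 + (2*K - 228) = -8 + (-228 + 2*K) = -236 + 2*K)
m(N, G) = -913 + G*N (m(N, G) = G*N - 913 = -913 + G*N)
√((-1484718/H(-559) - 2002972/m(1086, 1051)) + q) = √((-1484718/(-236 + 2*(-559)) - 2002972/(-913 + 1051*1086)) - 2707021) = √((-1484718/(-236 - 1118) - 2002972/(-913 + 1141386)) - 2707021) = √((-1484718/(-1354) - 2002972/1140473) - 2707021) = √((-1484718*(-1/1354) - 2002972*1/1140473) - 2707021) = √((742359/677 - 2002972/1140473) - 2707021) = √(845284383763/772100221 - 2707021) = √(-2089246227967878/772100221) = I*√1613107474337414984701038/772100221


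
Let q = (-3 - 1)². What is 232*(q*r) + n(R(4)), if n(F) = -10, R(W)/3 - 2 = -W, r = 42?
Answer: 155894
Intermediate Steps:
R(W) = 6 - 3*W (R(W) = 6 + 3*(-W) = 6 - 3*W)
q = 16 (q = (-4)² = 16)
232*(q*r) + n(R(4)) = 232*(16*42) - 10 = 232*672 - 10 = 155904 - 10 = 155894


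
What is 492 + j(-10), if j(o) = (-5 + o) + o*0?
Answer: 477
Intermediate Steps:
j(o) = -5 + o (j(o) = (-5 + o) + 0 = -5 + o)
492 + j(-10) = 492 + (-5 - 10) = 492 - 15 = 477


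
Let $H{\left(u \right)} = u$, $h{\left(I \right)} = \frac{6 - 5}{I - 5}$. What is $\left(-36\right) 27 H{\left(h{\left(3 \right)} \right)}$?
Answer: $486$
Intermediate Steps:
$h{\left(I \right)} = \frac{1}{-5 + I}$ ($h{\left(I \right)} = 1 \frac{1}{-5 + I} = \frac{1}{-5 + I}$)
$\left(-36\right) 27 H{\left(h{\left(3 \right)} \right)} = \frac{\left(-36\right) 27}{-5 + 3} = - \frac{972}{-2} = \left(-972\right) \left(- \frac{1}{2}\right) = 486$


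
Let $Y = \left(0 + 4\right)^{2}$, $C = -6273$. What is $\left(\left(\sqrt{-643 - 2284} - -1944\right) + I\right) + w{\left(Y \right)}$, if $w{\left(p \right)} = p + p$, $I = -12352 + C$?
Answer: $-16649 + i \sqrt{2927} \approx -16649.0 + 54.102 i$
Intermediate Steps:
$Y = 16$ ($Y = 4^{2} = 16$)
$I = -18625$ ($I = -12352 - 6273 = -18625$)
$w{\left(p \right)} = 2 p$
$\left(\left(\sqrt{-643 - 2284} - -1944\right) + I\right) + w{\left(Y \right)} = \left(\left(\sqrt{-643 - 2284} - -1944\right) - 18625\right) + 2 \cdot 16 = \left(\left(\sqrt{-2927} + 1944\right) - 18625\right) + 32 = \left(\left(i \sqrt{2927} + 1944\right) - 18625\right) + 32 = \left(\left(1944 + i \sqrt{2927}\right) - 18625\right) + 32 = \left(-16681 + i \sqrt{2927}\right) + 32 = -16649 + i \sqrt{2927}$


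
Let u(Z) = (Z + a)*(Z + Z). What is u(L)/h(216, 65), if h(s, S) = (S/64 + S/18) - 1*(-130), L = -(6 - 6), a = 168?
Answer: 0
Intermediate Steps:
L = 0 (L = -1*0 = 0)
u(Z) = 2*Z*(168 + Z) (u(Z) = (Z + 168)*(Z + Z) = (168 + Z)*(2*Z) = 2*Z*(168 + Z))
h(s, S) = 130 + 41*S/576 (h(s, S) = (S*(1/64) + S*(1/18)) + 130 = (S/64 + S/18) + 130 = 41*S/576 + 130 = 130 + 41*S/576)
u(L)/h(216, 65) = (2*0*(168 + 0))/(130 + (41/576)*65) = (2*0*168)/(130 + 2665/576) = 0/(77545/576) = 0*(576/77545) = 0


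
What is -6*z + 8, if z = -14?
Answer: 92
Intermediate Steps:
-6*z + 8 = -6*(-14) + 8 = 84 + 8 = 92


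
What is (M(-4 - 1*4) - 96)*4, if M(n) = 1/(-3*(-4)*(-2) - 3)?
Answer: -10372/27 ≈ -384.15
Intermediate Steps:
M(n) = -1/27 (M(n) = 1/(12*(-2) - 3) = 1/(-24 - 3) = 1/(-27) = -1/27)
(M(-4 - 1*4) - 96)*4 = (-1/27 - 96)*4 = -2593/27*4 = -10372/27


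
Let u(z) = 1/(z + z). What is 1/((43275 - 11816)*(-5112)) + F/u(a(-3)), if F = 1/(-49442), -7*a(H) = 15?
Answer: 2412103073/27829143049176 ≈ 8.6675e-5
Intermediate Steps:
a(H) = -15/7 (a(H) = -⅐*15 = -15/7)
u(z) = 1/(2*z)
F = -1/49442 ≈ -2.0226e-5
1/((43275 - 11816)*(-5112)) + F/u(a(-3)) = 1/((43275 - 11816)*(-5112)) - 1/(49442*(1/(2*(-15/7)))) = -1/5112/31459 - 1/(49442*((½)*(-7/15))) = (1/31459)*(-1/5112) - 1/(49442*(-7/30)) = -1/160818408 - 1/49442*(-30/7) = -1/160818408 + 15/173047 = 2412103073/27829143049176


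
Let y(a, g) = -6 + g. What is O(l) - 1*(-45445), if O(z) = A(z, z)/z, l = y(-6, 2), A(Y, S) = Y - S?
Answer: 45445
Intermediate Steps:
l = -4 (l = -6 + 2 = -4)
O(z) = 0 (O(z) = (z - z)/z = 0/z = 0)
O(l) - 1*(-45445) = 0 - 1*(-45445) = 0 + 45445 = 45445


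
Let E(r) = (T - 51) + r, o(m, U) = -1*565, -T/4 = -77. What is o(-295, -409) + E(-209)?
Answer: -517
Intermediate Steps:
T = 308 (T = -4*(-77) = 308)
o(m, U) = -565
E(r) = 257 + r (E(r) = (308 - 51) + r = 257 + r)
o(-295, -409) + E(-209) = -565 + (257 - 209) = -565 + 48 = -517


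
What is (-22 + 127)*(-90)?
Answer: -9450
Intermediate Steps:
(-22 + 127)*(-90) = 105*(-90) = -9450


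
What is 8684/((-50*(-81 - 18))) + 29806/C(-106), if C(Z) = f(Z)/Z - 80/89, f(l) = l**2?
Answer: -3262103431/11773575 ≈ -277.07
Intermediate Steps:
C(Z) = -80/89 + Z (C(Z) = Z**2/Z - 80/89 = Z - 80*1/89 = Z - 80/89 = -80/89 + Z)
8684/((-50*(-81 - 18))) + 29806/C(-106) = 8684/((-50*(-81 - 18))) + 29806/(-80/89 - 106) = 8684/((-50*(-99))) + 29806/(-9514/89) = 8684/4950 + 29806*(-89/9514) = 8684*(1/4950) - 1326367/4757 = 4342/2475 - 1326367/4757 = -3262103431/11773575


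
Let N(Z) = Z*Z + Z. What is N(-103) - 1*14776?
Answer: -4270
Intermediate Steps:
N(Z) = Z + Z² (N(Z) = Z² + Z = Z + Z²)
N(-103) - 1*14776 = -103*(1 - 103) - 1*14776 = -103*(-102) - 14776 = 10506 - 14776 = -4270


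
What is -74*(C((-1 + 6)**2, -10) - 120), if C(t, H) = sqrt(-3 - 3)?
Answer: 8880 - 74*I*sqrt(6) ≈ 8880.0 - 181.26*I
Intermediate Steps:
C(t, H) = I*sqrt(6) (C(t, H) = sqrt(-6) = I*sqrt(6))
-74*(C((-1 + 6)**2, -10) - 120) = -74*(I*sqrt(6) - 120) = -74*(-120 + I*sqrt(6)) = 8880 - 74*I*sqrt(6)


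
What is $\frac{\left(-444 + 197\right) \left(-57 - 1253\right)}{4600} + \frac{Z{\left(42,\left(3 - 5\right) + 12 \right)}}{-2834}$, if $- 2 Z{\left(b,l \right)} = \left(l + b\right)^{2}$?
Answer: $\frac{3550833}{50140} \approx 70.818$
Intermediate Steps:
$Z{\left(b,l \right)} = - \frac{\left(b + l\right)^{2}}{2}$ ($Z{\left(b,l \right)} = - \frac{\left(l + b\right)^{2}}{2} = - \frac{\left(b + l\right)^{2}}{2}$)
$\frac{\left(-444 + 197\right) \left(-57 - 1253\right)}{4600} + \frac{Z{\left(42,\left(3 - 5\right) + 12 \right)}}{-2834} = \frac{\left(-444 + 197\right) \left(-57 - 1253\right)}{4600} + \frac{\left(- \frac{1}{2}\right) \left(42 + \left(\left(3 - 5\right) + 12\right)\right)^{2}}{-2834} = \left(-247\right) \left(-1310\right) \frac{1}{4600} + - \frac{\left(42 + \left(-2 + 12\right)\right)^{2}}{2} \left(- \frac{1}{2834}\right) = 323570 \cdot \frac{1}{4600} + - \frac{\left(42 + 10\right)^{2}}{2} \left(- \frac{1}{2834}\right) = \frac{32357}{460} + - \frac{52^{2}}{2} \left(- \frac{1}{2834}\right) = \frac{32357}{460} + \left(- \frac{1}{2}\right) 2704 \left(- \frac{1}{2834}\right) = \frac{32357}{460} - - \frac{52}{109} = \frac{32357}{460} + \frac{52}{109} = \frac{3550833}{50140}$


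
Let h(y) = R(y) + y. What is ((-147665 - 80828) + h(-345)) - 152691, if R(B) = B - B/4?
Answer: -1527151/4 ≈ -3.8179e+5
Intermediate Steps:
R(B) = 3*B/4 (R(B) = B - B/4 = 3*B/4)
h(y) = 7*y/4 (h(y) = 3*y/4 + y = 7*y/4)
((-147665 - 80828) + h(-345)) - 152691 = ((-147665 - 80828) + (7/4)*(-345)) - 152691 = (-228493 - 2415/4) - 152691 = -916387/4 - 152691 = -1527151/4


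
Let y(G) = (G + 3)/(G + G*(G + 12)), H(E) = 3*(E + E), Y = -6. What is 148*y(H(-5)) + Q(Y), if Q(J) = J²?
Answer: 2394/85 ≈ 28.165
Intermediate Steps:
H(E) = 6*E (H(E) = 3*(2*E) = 6*E)
y(G) = (3 + G)/(G + G*(12 + G))
148*y(H(-5)) + Q(Y) = 148*((3 + 6*(-5))/(((6*(-5)))*(13 + 6*(-5)))) + (-6)² = 148*((3 - 30)/((-30)*(13 - 30))) + 36 = 148*(-1/30*(-27)/(-17)) + 36 = 148*(-1/30*(-1/17)*(-27)) + 36 = 148*(-9/170) + 36 = -666/85 + 36 = 2394/85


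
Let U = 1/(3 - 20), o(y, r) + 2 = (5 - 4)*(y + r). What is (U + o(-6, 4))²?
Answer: 4761/289 ≈ 16.474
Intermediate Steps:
o(y, r) = -2 + r + y (o(y, r) = -2 + (5 - 4)*(y + r) = -2 + 1*(r + y) = -2 + (r + y) = -2 + r + y)
U = -1/17 (U = 1/(-17) = -1/17 ≈ -0.058824)
(U + o(-6, 4))² = (-1/17 + (-2 + 4 - 6))² = (-1/17 - 4)² = (-69/17)² = 4761/289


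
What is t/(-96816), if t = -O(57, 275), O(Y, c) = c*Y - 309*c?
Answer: -5775/8068 ≈ -0.71579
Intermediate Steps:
O(Y, c) = -309*c + Y*c (O(Y, c) = Y*c - 309*c = -309*c + Y*c)
t = 69300 (t = -275*(-309 + 57) = -275*(-252) = -1*(-69300) = 69300)
t/(-96816) = 69300/(-96816) = 69300*(-1/96816) = -5775/8068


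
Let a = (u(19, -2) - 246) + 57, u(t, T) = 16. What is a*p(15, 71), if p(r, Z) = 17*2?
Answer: -5882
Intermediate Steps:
p(r, Z) = 34
a = -173 (a = (16 - 246) + 57 = -230 + 57 = -173)
a*p(15, 71) = -173*34 = -5882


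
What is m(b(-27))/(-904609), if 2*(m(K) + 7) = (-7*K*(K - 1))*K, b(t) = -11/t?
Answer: 6895/937127313 ≈ 7.3576e-6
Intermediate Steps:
m(K) = -7 - 7*K²*(-1 + K)/2 (m(K) = -7 + ((-7*K*(K - 1))*K)/2 = -7 + ((-7*K*(-1 + K))*K)/2 = -7 + (-7*K²*(-1 + K))/2 = -7 - 7*K²*(-1 + K)/2)
m(b(-27))/(-904609) = (-7 - 7*(-11/(-27))³/2 + 7*(-11/(-27))²/2)/(-904609) = (-7 - 7*(-11*(-1/27))³/2 + 7*(-11*(-1/27))²/2)*(-1/904609) = (-7 - 7*(11/27)³/2 + 7*(11/27)²/2)*(-1/904609) = (-7 - 7/2*1331/19683 + (7/2)*(121/729))*(-1/904609) = (-7 - 9317/39366 + 847/1458)*(-1/904609) = -131005/19683*(-1/904609) = 6895/937127313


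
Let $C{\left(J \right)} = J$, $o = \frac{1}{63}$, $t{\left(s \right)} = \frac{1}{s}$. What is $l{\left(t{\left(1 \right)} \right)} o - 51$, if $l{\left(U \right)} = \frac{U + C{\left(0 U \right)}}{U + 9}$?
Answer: $- \frac{32129}{630} \approx -50.998$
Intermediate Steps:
$o = \frac{1}{63} \approx 0.015873$
$l{\left(U \right)} = \frac{U}{9 + U}$ ($l{\left(U \right)} = \frac{U + 0 U}{U + 9} = \frac{U + 0}{9 + U} = \frac{U}{9 + U}$)
$l{\left(t{\left(1 \right)} \right)} o - 51 = \frac{1}{1 \left(9 + 1^{-1}\right)} \frac{1}{63} - 51 = 1 \frac{1}{9 + 1} \cdot \frac{1}{63} - 51 = 1 \cdot \frac{1}{10} \cdot \frac{1}{63} - 51 = \frac{1}{10} \cdot \frac{1}{63} - 51 = \frac{1}{630} - 51 = - \frac{32129}{630}$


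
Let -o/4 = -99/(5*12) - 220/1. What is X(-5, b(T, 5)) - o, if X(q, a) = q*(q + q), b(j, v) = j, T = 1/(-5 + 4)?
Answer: -4183/5 ≈ -836.60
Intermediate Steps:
T = -1 (T = 1/(-1) = -1)
o = 4433/5 (o = -4*(-99/(5*12) - 220/1) = -4*(-99/60 - 220*1) = -4*(-99*1/60 - 220) = -4*(-33/20 - 220) = -4*(-4433/20) = 4433/5 ≈ 886.60)
X(q, a) = 2*q² (X(q, a) = q*(2*q) = 2*q²)
X(-5, b(T, 5)) - o = 2*(-5)² - 1*4433/5 = 2*25 - 4433/5 = 50 - 4433/5 = -4183/5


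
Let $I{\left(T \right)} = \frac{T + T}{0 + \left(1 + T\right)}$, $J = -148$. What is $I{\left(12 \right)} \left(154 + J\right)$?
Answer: $\frac{144}{13} \approx 11.077$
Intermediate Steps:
$I{\left(T \right)} = \frac{2 T}{1 + T}$
$I{\left(12 \right)} \left(154 + J\right) = 2 \cdot 12 \frac{1}{1 + 12} \left(154 - 148\right) = 2 \cdot 12 \cdot \frac{1}{13} \cdot 6 = \frac{24}{13} \cdot 6 = \frac{144}{13}$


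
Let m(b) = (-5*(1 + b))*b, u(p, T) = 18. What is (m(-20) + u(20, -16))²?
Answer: 3541924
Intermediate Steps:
m(b) = b*(-5 - 5*b) (m(b) = (-5 - 5*b)*b = b*(-5 - 5*b))
(m(-20) + u(20, -16))² = (-5*(-20)*(1 - 20) + 18)² = (-5*(-20)*(-19) + 18)² = (-1900 + 18)² = (-1882)² = 3541924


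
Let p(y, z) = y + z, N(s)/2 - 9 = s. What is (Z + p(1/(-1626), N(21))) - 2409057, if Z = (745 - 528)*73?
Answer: -3891271657/1626 ≈ -2.3932e+6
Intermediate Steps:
N(s) = 18 + 2*s
Z = 15841 (Z = 217*73 = 15841)
(Z + p(1/(-1626), N(21))) - 2409057 = (15841 + (1/(-1626) + (18 + 2*21))) - 2409057 = (15841 + (-1/1626 + (18 + 42))) - 2409057 = (15841 + (-1/1626 + 60)) - 2409057 = (15841 + 97559/1626) - 2409057 = 25855025/1626 - 2409057 = -3891271657/1626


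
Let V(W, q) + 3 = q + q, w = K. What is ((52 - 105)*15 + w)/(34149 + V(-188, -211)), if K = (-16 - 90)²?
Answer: 10441/33724 ≈ 0.30960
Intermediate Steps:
K = 11236 (K = (-106)² = 11236)
w = 11236
V(W, q) = -3 + 2*q (V(W, q) = -3 + (q + q) = -3 + 2*q)
((52 - 105)*15 + w)/(34149 + V(-188, -211)) = ((52 - 105)*15 + 11236)/(34149 + (-3 + 2*(-211))) = (-53*15 + 11236)/(34149 + (-3 - 422)) = (-795 + 11236)/(34149 - 425) = 10441/33724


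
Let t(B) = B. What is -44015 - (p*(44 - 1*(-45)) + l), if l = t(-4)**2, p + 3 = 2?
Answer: -43942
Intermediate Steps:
p = -1 (p = -3 + 2 = -1)
l = 16 (l = (-4)**2 = 16)
-44015 - (p*(44 - 1*(-45)) + l) = -44015 - (-(44 - 1*(-45)) + 16) = -44015 - (-(44 + 45) + 16) = -44015 - (-1*89 + 16) = -44015 - (-89 + 16) = -44015 - 1*(-73) = -44015 + 73 = -43942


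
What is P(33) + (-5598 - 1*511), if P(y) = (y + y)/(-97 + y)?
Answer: -195521/32 ≈ -6110.0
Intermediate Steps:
P(y) = 2*y/(-97 + y) (P(y) = (2*y)/(-97 + y) = 2*y/(-97 + y))
P(33) + (-5598 - 1*511) = 2*33/(-97 + 33) + (-5598 - 1*511) = 2*33/(-64) + (-5598 - 511) = 2*33*(-1/64) - 6109 = -33/32 - 6109 = -195521/32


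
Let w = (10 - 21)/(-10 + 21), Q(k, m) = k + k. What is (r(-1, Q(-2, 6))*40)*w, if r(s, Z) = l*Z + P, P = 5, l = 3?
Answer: 280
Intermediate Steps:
Q(k, m) = 2*k
r(s, Z) = 5 + 3*Z (r(s, Z) = 3*Z + 5 = 5 + 3*Z)
w = -1 (w = -11/11 = -11*1/11 = -1)
(r(-1, Q(-2, 6))*40)*w = ((5 + 3*(2*(-2)))*40)*(-1) = ((5 + 3*(-4))*40)*(-1) = ((5 - 12)*40)*(-1) = -7*40*(-1) = -280*(-1) = 280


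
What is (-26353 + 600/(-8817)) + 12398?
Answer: -41013945/2939 ≈ -13955.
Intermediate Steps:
(-26353 + 600/(-8817)) + 12398 = (-26353 + 600*(-1/8817)) + 12398 = (-26353 - 200/2939) + 12398 = -77451667/2939 + 12398 = -41013945/2939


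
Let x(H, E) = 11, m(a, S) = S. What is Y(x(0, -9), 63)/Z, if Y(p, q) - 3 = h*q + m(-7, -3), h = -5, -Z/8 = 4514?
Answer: 315/36112 ≈ 0.0087229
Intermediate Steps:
Z = -36112 (Z = -8*4514 = -36112)
Y(p, q) = -5*q (Y(p, q) = 3 + (-5*q - 3) = 3 + (-3 - 5*q) = -5*q)
Y(x(0, -9), 63)/Z = -5*63/(-36112) = -315*(-1/36112) = 315/36112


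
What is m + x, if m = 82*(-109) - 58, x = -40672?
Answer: -49668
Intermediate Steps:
m = -8996 (m = -8938 - 58 = -8996)
m + x = -8996 - 40672 = -49668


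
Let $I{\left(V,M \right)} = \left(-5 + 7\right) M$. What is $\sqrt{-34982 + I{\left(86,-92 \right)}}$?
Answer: $i \sqrt{35166} \approx 187.53 i$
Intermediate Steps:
$I{\left(V,M \right)} = 2 M$
$\sqrt{-34982 + I{\left(86,-92 \right)}} = \sqrt{-34982 + 2 \left(-92\right)} = \sqrt{-34982 - 184} = \sqrt{-35166} = i \sqrt{35166}$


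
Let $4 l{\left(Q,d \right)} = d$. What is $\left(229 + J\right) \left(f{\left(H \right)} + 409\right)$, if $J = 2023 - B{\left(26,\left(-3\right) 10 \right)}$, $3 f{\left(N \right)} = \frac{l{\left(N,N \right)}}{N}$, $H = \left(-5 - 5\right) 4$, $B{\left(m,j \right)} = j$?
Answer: $\frac{5601169}{6} \approx 9.3353 \cdot 10^{5}$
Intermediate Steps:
$l{\left(Q,d \right)} = \frac{d}{4}$
$H = -40$ ($H = \left(-10\right) 4 = -40$)
$f{\left(N \right)} = \frac{1}{12}$ ($f{\left(N \right)} = \frac{\frac{N}{4} \frac{1}{N}}{3} = \frac{1}{3} \cdot \frac{1}{4} = \frac{1}{12}$)
$J = 2053$ ($J = 2023 - \left(-3\right) 10 = 2023 - -30 = 2023 + 30 = 2053$)
$\left(229 + J\right) \left(f{\left(H \right)} + 409\right) = \left(229 + 2053\right) \left(\frac{1}{12} + 409\right) = 2282 \cdot \frac{4909}{12} = \frac{5601169}{6}$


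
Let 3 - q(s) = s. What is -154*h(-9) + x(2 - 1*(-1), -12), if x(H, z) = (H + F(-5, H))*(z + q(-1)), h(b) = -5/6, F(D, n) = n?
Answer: 241/3 ≈ 80.333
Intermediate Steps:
q(s) = 3 - s
h(b) = -⅚ (h(b) = -5*⅙ = -⅚)
x(H, z) = 2*H*(4 + z) (x(H, z) = (H + H)*(z + (3 - 1*(-1))) = (2*H)*(z + (3 + 1)) = (2*H)*(z + 4) = (2*H)*(4 + z) = 2*H*(4 + z))
-154*h(-9) + x(2 - 1*(-1), -12) = -154*(-⅚) + 2*(2 - 1*(-1))*(4 - 12) = 385/3 + 2*(2 + 1)*(-8) = 385/3 + 2*3*(-8) = 385/3 - 48 = 241/3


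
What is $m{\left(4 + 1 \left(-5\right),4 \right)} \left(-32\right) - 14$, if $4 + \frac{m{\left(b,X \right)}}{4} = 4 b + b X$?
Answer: $1522$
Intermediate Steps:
$m{\left(b,X \right)} = -16 + 16 b + 4 X b$ ($m{\left(b,X \right)} = -16 + 4 \left(4 b + b X\right) = -16 + 4 \left(4 b + X b\right) = -16 + \left(16 b + 4 X b\right) = -16 + 16 b + 4 X b$)
$m{\left(4 + 1 \left(-5\right),4 \right)} \left(-32\right) - 14 = \left(-16 + 16 \left(4 + 1 \left(-5\right)\right) + 4 \cdot 4 \left(4 + 1 \left(-5\right)\right)\right) \left(-32\right) - 14 = \left(-16 + 16 \left(4 - 5\right) + 4 \cdot 4 \left(4 - 5\right)\right) \left(-32\right) - 14 = \left(-16 + 16 \left(-1\right) + 4 \cdot 4 \left(-1\right)\right) \left(-32\right) - 14 = \left(-16 - 16 - 16\right) \left(-32\right) - 14 = \left(-48\right) \left(-32\right) - 14 = 1536 - 14 = 1522$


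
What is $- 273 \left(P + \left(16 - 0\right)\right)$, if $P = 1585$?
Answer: $-437073$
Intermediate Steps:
$- 273 \left(P + \left(16 - 0\right)\right) = - 273 \left(1585 + \left(16 - 0\right)\right) = - 273 \left(1585 + \left(16 + 0\right)\right) = - 273 \left(1585 + 16\right) = \left(-273\right) 1601 = -437073$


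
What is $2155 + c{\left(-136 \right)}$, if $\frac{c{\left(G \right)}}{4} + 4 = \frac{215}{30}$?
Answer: $\frac{6503}{3} \approx 2167.7$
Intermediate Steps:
$c{\left(G \right)} = \frac{38}{3}$ ($c{\left(G \right)} = -16 + 4 \cdot \frac{215}{30} = -16 + 4 \cdot 215 \cdot \frac{1}{30} = -16 + 4 \cdot \frac{43}{6} = -16 + \frac{86}{3} = \frac{38}{3}$)
$2155 + c{\left(-136 \right)} = 2155 + \frac{38}{3} = \frac{6503}{3}$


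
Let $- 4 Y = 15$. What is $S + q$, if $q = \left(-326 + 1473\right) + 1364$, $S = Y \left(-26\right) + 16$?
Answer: $\frac{5249}{2} \approx 2624.5$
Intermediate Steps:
$Y = - \frac{15}{4}$ ($Y = \left(- \frac{1}{4}\right) 15 = - \frac{15}{4} \approx -3.75$)
$S = \frac{227}{2}$ ($S = \left(- \frac{15}{4}\right) \left(-26\right) + 16 = \frac{195}{2} + 16 = \frac{227}{2} \approx 113.5$)
$q = 2511$ ($q = 1147 + 1364 = 2511$)
$S + q = \frac{227}{2} + 2511 = \frac{5249}{2}$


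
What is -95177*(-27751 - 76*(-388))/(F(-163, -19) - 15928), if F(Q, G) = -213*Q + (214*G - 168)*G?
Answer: -55107483/33079 ≈ -1665.9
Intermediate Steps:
F(Q, G) = -213*Q + G*(-168 + 214*G) (F(Q, G) = -213*Q + (-168 + 214*G)*G = -213*Q + G*(-168 + 214*G))
-95177*(-27751 - 76*(-388))/(F(-163, -19) - 15928) = -95177*(-27751 - 76*(-388))/((-213*(-163) - 168*(-19) + 214*(-19)²) - 15928) = -95177*(-27751 + 29488)/((34719 + 3192 + 214*361) - 15928) = -95177*1737/((34719 + 3192 + 77254) - 15928) = -95177*1737/(115165 - 15928) = -95177/(99237*(1/1737)) = -95177/33079/579 = -95177*579/33079 = -55107483/33079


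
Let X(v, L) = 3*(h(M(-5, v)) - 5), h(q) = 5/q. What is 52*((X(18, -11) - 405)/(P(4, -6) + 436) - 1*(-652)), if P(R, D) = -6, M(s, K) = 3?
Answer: 1455714/43 ≈ 33854.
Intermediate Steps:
X(v, L) = -10 (X(v, L) = 3*(5/3 - 5) = 3*(-10/3) = -10)
52*((X(18, -11) - 405)/(P(4, -6) + 436) - 1*(-652)) = 52*((-10 - 405)/(-6 + 436) - 1*(-652)) = 52*(-415/430 + 652) = 52*(-415*1/430 + 652) = 52*(-83/86 + 652) = 52*(55989/86) = 1455714/43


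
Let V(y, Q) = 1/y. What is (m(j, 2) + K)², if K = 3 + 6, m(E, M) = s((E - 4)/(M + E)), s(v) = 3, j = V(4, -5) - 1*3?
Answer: 144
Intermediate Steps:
V(y, Q) = 1/y
j = -11/4 (j = 1/4 - 1*3 = ¼ - 3 = -11/4 ≈ -2.7500)
m(E, M) = 3
K = 9
(m(j, 2) + K)² = (3 + 9)² = 12² = 144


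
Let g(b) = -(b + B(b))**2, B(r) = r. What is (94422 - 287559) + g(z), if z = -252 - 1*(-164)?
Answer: -224113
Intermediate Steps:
z = -88 (z = -252 + 164 = -88)
g(b) = -4*b**2 (g(b) = -(b + b)**2 = -(2*b)**2 = -4*b**2)
(94422 - 287559) + g(z) = (94422 - 287559) - 4*(-88)**2 = -193137 - 4*7744 = -193137 - 30976 = -224113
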